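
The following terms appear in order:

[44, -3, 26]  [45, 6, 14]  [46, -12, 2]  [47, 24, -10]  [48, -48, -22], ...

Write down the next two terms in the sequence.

First entry: +1 each step; 44, 45, 46, 47, 48 → 49 → 50.
Second entry — ×(-2) each step: -3, 6, -12, 24, -48 → 96 → -192.
Third entry: 26, 14, 2, -10, -22 → -34 → -46 (−12 each step).
So the next two terms are [49, 96, -34] and [50, -192, -46].

[49, 96, -34], [50, -192, -46]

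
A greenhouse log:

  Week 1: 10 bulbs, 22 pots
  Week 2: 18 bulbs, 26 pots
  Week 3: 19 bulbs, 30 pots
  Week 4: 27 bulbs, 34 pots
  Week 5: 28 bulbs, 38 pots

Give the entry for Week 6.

Bulbs: 10, 18, 19, 27, 28 → 36 (alternating steps +8, +1, +8, +1, …).
Pots: +4 each step, so 22, 26, 30, 34, 38 → 42.
Combining the parts gives 36 bulbs, 42 pots.

36 bulbs, 42 pots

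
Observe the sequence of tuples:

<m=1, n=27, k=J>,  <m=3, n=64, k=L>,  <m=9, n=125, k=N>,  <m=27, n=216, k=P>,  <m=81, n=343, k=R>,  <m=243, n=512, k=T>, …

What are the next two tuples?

<m=729, n=729, k=V>, <m=2187, n=1000, k=X>

For the m, ×3 each step: 1, 3, 9, 27, 81, 243 → 729 → 2187.
N: perfect cubes: 3³, 4³, 5³, …; 27, 64, 125, 216, 343, 512 → 729 → 1000.
K: letters move forward 2 places in the alphabet; J, L, N, P, R, T → V → X.
So the next two tuples are <m=729, n=729, k=V> and <m=2187, n=1000, k=X>.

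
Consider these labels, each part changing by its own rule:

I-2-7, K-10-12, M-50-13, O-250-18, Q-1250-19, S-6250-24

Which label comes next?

U-31250-25

Letter: letters move forward 2 places in the alphabet, so I, K, M, O, Q, S → U.
Second component: 2, 10, 50, 250, 1250, 6250 → 31250 (×5 each step).
Third component — alternating steps +5, +1, +5, +1, …: 7, 12, 13, 18, 19, 24 → 25.
Combining the parts gives U-31250-25.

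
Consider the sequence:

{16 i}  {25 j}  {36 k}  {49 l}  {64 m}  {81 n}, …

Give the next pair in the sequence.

{100 o}

First coordinate goes 16, 25, 36, 49, 64, 81 → 100 (perfect squares: 4², 5², 6², …).
Letter: i, j, k, l, m, n → o (letters move forward 1 place in the alphabet).
Combining the parts gives {100 o}.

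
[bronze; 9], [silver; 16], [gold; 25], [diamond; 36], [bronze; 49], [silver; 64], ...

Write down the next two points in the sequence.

[gold; 81], [diamond; 100]

Rank — repeats bronze → silver → gold → diamond: bronze, silver, gold, diamond, bronze, silver → gold → diamond.
Second coordinate goes 9, 16, 25, 36, 49, 64 → 81 → 100 (perfect squares: 3², 4², 5², …).
So the next two points are [gold; 81] and [diamond; 100].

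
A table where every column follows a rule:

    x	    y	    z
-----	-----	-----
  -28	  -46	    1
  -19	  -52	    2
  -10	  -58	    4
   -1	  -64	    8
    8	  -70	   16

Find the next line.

For the column x, +9 each step: -28, -19, -10, -1, 8 → 17.
Column y: -46, -52, -58, -64, -70 → -76 (−6 each step).
Column z: ×2 each step, so 1, 2, 4, 8, 16 → 32.
So the next line is 17  -76  32.

17  -76  32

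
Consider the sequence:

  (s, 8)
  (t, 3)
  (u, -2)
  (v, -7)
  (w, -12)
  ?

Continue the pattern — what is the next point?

Letter: letters move forward 1 place in the alphabet, so s, t, u, v, w → x.
Second component: 8, 3, -2, -7, -12 → -17 (−5 each step).
Putting it together: (x, -17).

(x, -17)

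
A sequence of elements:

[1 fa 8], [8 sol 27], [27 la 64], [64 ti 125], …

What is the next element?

[125 do 216]

First slot goes 1, 8, 27, 64 → 125 (perfect cubes: 1³, 2³, 3³, …).
Note goes fa, sol, la, ti → do (runs through the solfège scale do→ti).
Third slot: perfect cubes: 2³, 3³, 4³, …, so 8, 27, 64, 125 → 216.
Combining the parts gives [125 do 216].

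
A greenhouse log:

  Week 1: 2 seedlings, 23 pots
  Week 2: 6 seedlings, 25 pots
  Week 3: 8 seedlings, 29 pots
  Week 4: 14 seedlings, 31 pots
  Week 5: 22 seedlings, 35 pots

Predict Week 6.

36 seedlings, 37 pots

Seedlings — each term is the sum of the two before it: 2, 6, 8, 14, 22 → 36.
For the pots, alternating steps +2, +4, +2, +4, …: 23, 25, 29, 31, 35 → 37.
So the next line is 36 seedlings, 37 pots.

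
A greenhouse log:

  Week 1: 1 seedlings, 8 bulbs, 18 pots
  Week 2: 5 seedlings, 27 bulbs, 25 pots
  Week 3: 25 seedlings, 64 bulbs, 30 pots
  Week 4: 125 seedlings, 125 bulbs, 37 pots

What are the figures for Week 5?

For the seedlings, ×5 each step: 1, 5, 25, 125 → 625.
Bulbs goes 8, 27, 64, 125 → 216 (perfect cubes: 2³, 3³, 4³, …).
Pots — alternating steps +7, +5, +7, +5, …: 18, 25, 30, 37 → 42.
So the next row is 625 seedlings, 216 bulbs, 42 pots.

625 seedlings, 216 bulbs, 42 pots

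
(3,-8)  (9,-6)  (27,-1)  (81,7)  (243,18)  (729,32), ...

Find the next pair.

First component — ×3 each step: 3, 9, 27, 81, 243, 729 → 2187.
Second component — differences are 2, 5, 8, … (increasing by 3 each time): -8, -6, -1, 7, 18, 32 → 49.
Putting it together: (2187,49).

(2187,49)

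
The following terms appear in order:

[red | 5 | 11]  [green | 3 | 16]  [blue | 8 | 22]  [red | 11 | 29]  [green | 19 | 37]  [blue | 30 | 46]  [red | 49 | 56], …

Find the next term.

[green | 79 | 67]

Colour: red, green, blue, red, green, blue, red → green (repeats red → green → blue).
Second entry — each term is the sum of the two before it: 5, 3, 8, 11, 19, 30, 49 → 79.
Third entry: 11, 16, 22, 29, 37, 46, 56 → 67 (differences are 5, 6, 7, … (increasing by 1 each time)).
So the next term is [green | 79 | 67].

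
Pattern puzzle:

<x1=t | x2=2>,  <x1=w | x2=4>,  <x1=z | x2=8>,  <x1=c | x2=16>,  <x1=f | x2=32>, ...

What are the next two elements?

X1 goes t, w, z, c, f → i → l (letters move forward 3 places in the alphabet, wrapping Z→A).
For the x2, ×2 each step: 2, 4, 8, 16, 32 → 64 → 128.
Putting the parts together: <x1=i | x2=64> and then <x1=l | x2=128>.

<x1=i | x2=64>, <x1=l | x2=128>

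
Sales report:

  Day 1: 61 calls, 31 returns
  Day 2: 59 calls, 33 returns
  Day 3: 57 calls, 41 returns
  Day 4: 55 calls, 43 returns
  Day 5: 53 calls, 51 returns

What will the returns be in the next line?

Returns: 31, 33, 41, 43, 51 → 53 (alternating steps +2, +8, +2, +8, …).

53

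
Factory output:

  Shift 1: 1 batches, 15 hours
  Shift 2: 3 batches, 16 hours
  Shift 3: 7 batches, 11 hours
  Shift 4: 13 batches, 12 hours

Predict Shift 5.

Batches goes 1, 3, 7, 13 → 21 (differences are 2, 4, 6, … (increasing by 2 each time)).
Hours: 15, 16, 11, 12 → 7 (alternating steps +1, −5, +1, −5, …).
Combining the parts gives 21 batches, 7 hours.

21 batches, 7 hours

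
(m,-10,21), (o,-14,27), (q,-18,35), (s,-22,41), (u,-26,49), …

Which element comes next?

Letter — letters move forward 2 places in the alphabet: m, o, q, s, u → w.
Second coordinate: −4 each step; -10, -14, -18, -22, -26 → -30.
Third coordinate goes 21, 27, 35, 41, 49 → 55 (alternating steps +6, +8, +6, +8, …).
Combining the parts gives (w,-30,55).

(w,-30,55)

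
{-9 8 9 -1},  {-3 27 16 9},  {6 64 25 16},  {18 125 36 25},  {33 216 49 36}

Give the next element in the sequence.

{51 343 64 49}

First coordinate — differences are 6, 9, 12, … (increasing by 3 each time): -9, -3, 6, 18, 33 → 51.
Second coordinate goes 8, 27, 64, 125, 216 → 343 (perfect cubes: 2³, 3³, 4³, …).
Third coordinate: 9, 16, 25, 36, 49 → 64 (perfect squares: 3², 4², 5², …).
Fourth coordinate: -1, 9, 16, 25, 36 → 49 (always the previous value of the third coordinate).
Combining the parts gives {51 343 64 49}.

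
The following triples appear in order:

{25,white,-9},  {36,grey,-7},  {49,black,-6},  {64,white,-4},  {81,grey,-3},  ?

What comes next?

{100,black,-1}

First entry: perfect squares: 5², 6², 7², …, so 25, 36, 49, 64, 81 → 100.
Shade: repeats white → grey → black, so white, grey, black, white, grey → black.
Third entry — alternating steps +2, +1, +2, +1, …: -9, -7, -6, -4, -3 → -1.
So the next triple is {100,black,-1}.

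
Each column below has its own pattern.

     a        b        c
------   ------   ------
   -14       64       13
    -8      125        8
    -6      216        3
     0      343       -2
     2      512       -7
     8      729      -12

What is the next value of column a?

Column a — alternating steps +6, +2, +6, +2, …: -14, -8, -6, 0, 2, 8 → 10.
Column b: perfect cubes: 4³, 5³, 6³, …; 64, 125, 216, 343, 512, 729 → 1000.
Column c goes 13, 8, 3, -2, -7, -12 → -17 (−5 each step).

10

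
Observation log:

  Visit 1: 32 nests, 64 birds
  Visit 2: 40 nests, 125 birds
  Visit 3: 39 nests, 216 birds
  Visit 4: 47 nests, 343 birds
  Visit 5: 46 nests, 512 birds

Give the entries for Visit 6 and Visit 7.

54 nests, 729 birds; 53 nests, 1000 birds

Nests goes 32, 40, 39, 47, 46 → 54 → 53 (alternating steps +8, −1, +8, −1, …).
Birds: 64, 125, 216, 343, 512 → 729 → 1000 (perfect cubes: 4³, 5³, 6³, …).
So the next two rows are 54 nests, 729 birds and 53 nests, 1000 birds.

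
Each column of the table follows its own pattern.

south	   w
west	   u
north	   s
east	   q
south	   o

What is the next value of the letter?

Letter: letters move back 2 places in the alphabet; w, u, s, q, o → m.

m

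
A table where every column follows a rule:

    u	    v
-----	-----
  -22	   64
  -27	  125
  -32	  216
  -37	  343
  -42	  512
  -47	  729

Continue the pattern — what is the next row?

-52  1000

Column u: -22, -27, -32, -37, -42, -47 → -52 (−5 each step).
Column v — perfect cubes: 4³, 5³, 6³, …: 64, 125, 216, 343, 512, 729 → 1000.
So the next row is -52  1000.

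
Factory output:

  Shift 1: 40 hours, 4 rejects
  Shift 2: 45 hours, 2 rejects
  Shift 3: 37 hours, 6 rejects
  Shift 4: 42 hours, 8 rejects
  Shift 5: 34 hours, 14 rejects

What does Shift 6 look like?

For the hours, alternating steps +5, −8, +5, −8, …: 40, 45, 37, 42, 34 → 39.
Rejects: each term is the sum of the two before it; 4, 2, 6, 8, 14 → 22.
Putting it together: 39 hours, 22 rejects.

39 hours, 22 rejects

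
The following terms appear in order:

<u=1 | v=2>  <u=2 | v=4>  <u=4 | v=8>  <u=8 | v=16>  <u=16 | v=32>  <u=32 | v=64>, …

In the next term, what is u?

64

U: 1, 2, 4, 8, 16, 32 → 64 (×2 each step).
V: 2, 4, 8, 16, 32, 64 → 128 (always 2 × the u).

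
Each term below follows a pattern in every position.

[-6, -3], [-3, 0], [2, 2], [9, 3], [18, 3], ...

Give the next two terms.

First component: differences are 3, 5, 7, … (increasing by 2 each time); -6, -3, 2, 9, 18 → 29 → 42.
Second component: differences are 3, 2, 1, … (decreasing by 1 each time), so -3, 0, 2, 3, 3 → 2 → 0.
So the next two terms are [29, 2] and [42, 0].

[29, 2], [42, 0]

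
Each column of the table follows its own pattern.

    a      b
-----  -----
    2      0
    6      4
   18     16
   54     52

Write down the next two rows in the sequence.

162  160; 486  484

Column a — ×3 each step: 2, 6, 18, 54 → 162 → 486.
Column b: 0, 4, 16, 52 → 160 → 484 (always 2 less than the column a).
Putting the parts together: 162  160 and then 486  484.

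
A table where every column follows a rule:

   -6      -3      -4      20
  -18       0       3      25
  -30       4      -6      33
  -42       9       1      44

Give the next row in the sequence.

-54  15  -8  58

For the first component, −12 each step: -6, -18, -30, -42 → -54.
Second component: differences are 3, 4, 5, … (increasing by 1 each time); -3, 0, 4, 9 → 15.
Third component: alternating steps +7, −9, +7, −9, …; -4, 3, -6, 1 → -8.
For the fourth component, differences are 5, 8, 11, … (increasing by 3 each time): 20, 25, 33, 44 → 58.
So the next row is -54  15  -8  58.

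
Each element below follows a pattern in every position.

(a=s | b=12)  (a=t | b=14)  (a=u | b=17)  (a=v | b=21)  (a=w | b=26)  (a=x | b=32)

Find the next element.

(a=y | b=39)

A — letters move forward 1 place in the alphabet: s, t, u, v, w, x → y.
B — differences are 2, 3, 4, … (increasing by 1 each time): 12, 14, 17, 21, 26, 32 → 39.
So the next element is (a=y | b=39).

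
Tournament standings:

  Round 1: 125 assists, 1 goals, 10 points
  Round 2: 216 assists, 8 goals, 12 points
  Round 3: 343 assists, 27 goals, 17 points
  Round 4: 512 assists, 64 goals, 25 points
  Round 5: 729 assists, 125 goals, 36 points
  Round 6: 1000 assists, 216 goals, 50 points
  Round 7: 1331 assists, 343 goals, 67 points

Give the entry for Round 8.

1728 assists, 512 goals, 87 points

For the assists, perfect cubes: 5³, 6³, 7³, …: 125, 216, 343, 512, 729, 1000, 1331 → 1728.
Goals — perfect cubes: 1³, 2³, 3³, …: 1, 8, 27, 64, 125, 216, 343 → 512.
Points goes 10, 12, 17, 25, 36, 50, 67 → 87 (differences are 2, 5, 8, … (increasing by 3 each time)).
Combining the parts gives 1728 assists, 512 goals, 87 points.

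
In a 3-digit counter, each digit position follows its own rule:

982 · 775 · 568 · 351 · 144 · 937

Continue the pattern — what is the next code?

720

First digit goes 9, 7, 5, 3, 1, 9 → 7 (−2 each step, mod 10).
Second digit: −1 each step, mod 10, so 8, 7, 6, 5, 4, 3 → 2.
Third digit goes 2, 5, 8, 1, 4, 7 → 0 (+3 each step, mod 10).
Putting it together: 720.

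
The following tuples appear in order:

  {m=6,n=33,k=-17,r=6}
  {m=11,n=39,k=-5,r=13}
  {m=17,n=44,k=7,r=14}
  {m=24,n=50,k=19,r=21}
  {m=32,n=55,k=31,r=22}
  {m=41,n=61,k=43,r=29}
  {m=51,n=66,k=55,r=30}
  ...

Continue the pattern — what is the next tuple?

For the m, differences are 5, 6, 7, … (increasing by 1 each time): 6, 11, 17, 24, 32, 41, 51 → 62.
N: alternating steps +6, +5, +6, +5, …, so 33, 39, 44, 50, 55, 61, 66 → 72.
K: -17, -5, 7, 19, 31, 43, 55 → 67 (+12 each step).
For the r, alternating steps +7, +1, +7, +1, …: 6, 13, 14, 21, 22, 29, 30 → 37.
Putting it together: {m=62,n=72,k=67,r=37}.

{m=62,n=72,k=67,r=37}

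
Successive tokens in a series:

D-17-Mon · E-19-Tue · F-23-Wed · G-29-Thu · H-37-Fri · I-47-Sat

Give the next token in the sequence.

Letter — letters move forward 1 place in the alphabet: D, E, F, G, H, I → J.
Second component: 17, 19, 23, 29, 37, 47 → 59 (differences are 2, 4, 6, … (increasing by 2 each time)).
Day: Mon, Tue, Wed, Thu, Fri, Sat → Sun (runs through the weekdays Mon→Sun).
Putting it together: J-59-Sun.

J-59-Sun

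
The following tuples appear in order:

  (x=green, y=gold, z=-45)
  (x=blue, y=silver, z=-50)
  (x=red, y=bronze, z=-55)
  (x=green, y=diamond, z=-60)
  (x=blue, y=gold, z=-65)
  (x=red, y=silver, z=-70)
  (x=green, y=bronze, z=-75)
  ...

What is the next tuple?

X goes green, blue, red, green, blue, red, green → blue (repeats green → blue → red).
Y: repeats gold → silver → bronze → diamond; gold, silver, bronze, diamond, gold, silver, bronze → diamond.
Z: −5 each step; -45, -50, -55, -60, -65, -70, -75 → -80.
So the next tuple is (x=blue, y=diamond, z=-80).

(x=blue, y=diamond, z=-80)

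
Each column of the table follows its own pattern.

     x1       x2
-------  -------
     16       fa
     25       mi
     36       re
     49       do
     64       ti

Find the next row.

81  la

For the column x1, perfect squares: 4², 5², 6², …: 16, 25, 36, 49, 64 → 81.
Column x2: fa, mi, re, do, ti → la (runs backward through the solfège scale do→ti).
Putting it together: 81  la.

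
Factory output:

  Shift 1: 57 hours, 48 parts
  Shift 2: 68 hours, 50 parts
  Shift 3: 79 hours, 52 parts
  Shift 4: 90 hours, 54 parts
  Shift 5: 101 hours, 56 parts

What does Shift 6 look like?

Hours goes 57, 68, 79, 90, 101 → 112 (+11 each step).
Parts: +2 each step, so 48, 50, 52, 54, 56 → 58.
So the next record is 112 hours, 58 parts.

112 hours, 58 parts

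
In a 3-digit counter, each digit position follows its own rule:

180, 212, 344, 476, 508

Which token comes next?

First digit: +1 each step, mod 10; 1, 2, 3, 4, 5 → 6.
For the second digit, +3 each step, mod 10: 8, 1, 4, 7, 0 → 3.
For the third digit, +2 each step, mod 10: 0, 2, 4, 6, 8 → 0.
Putting it together: 630.

630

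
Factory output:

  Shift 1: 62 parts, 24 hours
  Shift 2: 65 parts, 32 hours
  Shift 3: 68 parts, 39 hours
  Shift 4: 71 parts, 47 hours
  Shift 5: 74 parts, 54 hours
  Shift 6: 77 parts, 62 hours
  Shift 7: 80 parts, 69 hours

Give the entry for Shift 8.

83 parts, 77 hours

Parts — +3 each step: 62, 65, 68, 71, 74, 77, 80 → 83.
For the hours, alternating steps +8, +7, +8, +7, …: 24, 32, 39, 47, 54, 62, 69 → 77.
Combining the parts gives 83 parts, 77 hours.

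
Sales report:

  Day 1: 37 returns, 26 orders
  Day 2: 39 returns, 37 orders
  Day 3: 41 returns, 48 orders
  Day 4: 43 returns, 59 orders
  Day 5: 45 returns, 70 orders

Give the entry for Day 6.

47 returns, 81 orders

Returns goes 37, 39, 41, 43, 45 → 47 (+2 each step).
Orders goes 26, 37, 48, 59, 70 → 81 (+11 each step).
Putting it together: 47 returns, 81 orders.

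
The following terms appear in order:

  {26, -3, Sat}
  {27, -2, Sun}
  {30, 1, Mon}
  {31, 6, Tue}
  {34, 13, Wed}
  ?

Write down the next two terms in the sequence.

First value: 26, 27, 30, 31, 34 → 35 → 38 (alternating steps +1, +3, +1, +3, …).
Second value: -3, -2, 1, 6, 13 → 22 → 33 (differences are 1, 3, 5, … (increasing by 2 each time)).
Day: runs through the weekdays Mon→Sun; Sat, Sun, Mon, Tue, Wed → Thu → Fri.
So the next two terms are {35, 22, Thu} and {38, 33, Fri}.

{35, 22, Thu}, {38, 33, Fri}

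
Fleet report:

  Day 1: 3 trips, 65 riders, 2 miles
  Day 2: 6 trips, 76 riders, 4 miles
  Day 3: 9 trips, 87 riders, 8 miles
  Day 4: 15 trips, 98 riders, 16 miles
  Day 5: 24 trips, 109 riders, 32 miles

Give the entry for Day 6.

39 trips, 120 riders, 64 miles

Trips: each term is the sum of the two before it; 3, 6, 9, 15, 24 → 39.
Riders — +11 each step: 65, 76, 87, 98, 109 → 120.
Miles goes 2, 4, 8, 16, 32 → 64 (×2 each step).
So the next row is 39 trips, 120 riders, 64 miles.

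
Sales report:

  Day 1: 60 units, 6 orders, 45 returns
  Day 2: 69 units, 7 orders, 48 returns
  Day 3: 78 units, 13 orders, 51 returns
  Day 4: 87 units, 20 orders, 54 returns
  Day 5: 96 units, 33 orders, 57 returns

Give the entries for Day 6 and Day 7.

105 units, 53 orders, 60 returns; 114 units, 86 orders, 63 returns

Units: 60, 69, 78, 87, 96 → 105 → 114 (+9 each step).
Orders — each term is the sum of the two before it: 6, 7, 13, 20, 33 → 53 → 86.
Returns: +3 each step, so 45, 48, 51, 54, 57 → 60 → 63.
So the next two rows are 105 units, 53 orders, 60 returns and 114 units, 86 orders, 63 returns.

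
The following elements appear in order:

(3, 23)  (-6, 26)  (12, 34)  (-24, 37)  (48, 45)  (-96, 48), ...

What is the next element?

(192, 56)

First slot: 3, -6, 12, -24, 48, -96 → 192 (×(-2) each step).
Second slot: 23, 26, 34, 37, 45, 48 → 56 (alternating steps +3, +8, +3, +8, …).
So the next element is (192, 56).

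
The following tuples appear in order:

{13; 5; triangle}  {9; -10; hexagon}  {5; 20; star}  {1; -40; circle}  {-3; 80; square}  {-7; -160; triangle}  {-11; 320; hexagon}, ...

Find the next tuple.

First slot goes 13, 9, 5, 1, -3, -7, -11 → -15 (−4 each step).
Second slot goes 5, -10, 20, -40, 80, -160, 320 → -640 (×(-2) each step).
Shape: repeats triangle → hexagon → star → circle → square, so triangle, hexagon, star, circle, square, triangle, hexagon → star.
Putting it together: {-15; -640; star}.

{-15; -640; star}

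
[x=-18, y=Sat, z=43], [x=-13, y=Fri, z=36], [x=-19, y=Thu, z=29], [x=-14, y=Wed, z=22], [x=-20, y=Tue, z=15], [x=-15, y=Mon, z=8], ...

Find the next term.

For the x, alternating steps +5, −6, +5, −6, …: -18, -13, -19, -14, -20, -15 → -21.
Y goes Sat, Fri, Thu, Wed, Tue, Mon → Sun (runs backward through the weekdays Mon→Sun).
Z goes 43, 36, 29, 22, 15, 8 → 1 (−7 each step).
Putting it together: [x=-21, y=Sun, z=1].

[x=-21, y=Sun, z=1]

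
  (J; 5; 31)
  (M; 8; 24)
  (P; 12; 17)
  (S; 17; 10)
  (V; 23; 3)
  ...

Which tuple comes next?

Letter: letters move forward 3 places in the alphabet, so J, M, P, S, V → Y.
Second value: differences are 3, 4, 5, … (increasing by 1 each time); 5, 8, 12, 17, 23 → 30.
Third value: −7 each step, so 31, 24, 17, 10, 3 → -4.
So the next tuple is (Y; 30; -4).

(Y; 30; -4)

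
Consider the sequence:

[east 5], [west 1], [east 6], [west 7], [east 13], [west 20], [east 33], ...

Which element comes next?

[west 53]

Direction — alternates east ↔ west: east, west, east, west, east, west, east → west.
Second coordinate: 5, 1, 6, 7, 13, 20, 33 → 53 (each term is the sum of the two before it).
Putting it together: [west 53].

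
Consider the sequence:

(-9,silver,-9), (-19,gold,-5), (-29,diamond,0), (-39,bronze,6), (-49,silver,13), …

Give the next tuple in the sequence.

First coordinate — −10 each step: -9, -19, -29, -39, -49 → -59.
Rank goes silver, gold, diamond, bronze, silver → gold (repeats silver → gold → diamond → bronze).
Third coordinate goes -9, -5, 0, 6, 13 → 21 (differences are 4, 5, 6, … (increasing by 1 each time)).
Putting it together: (-59,gold,21).

(-59,gold,21)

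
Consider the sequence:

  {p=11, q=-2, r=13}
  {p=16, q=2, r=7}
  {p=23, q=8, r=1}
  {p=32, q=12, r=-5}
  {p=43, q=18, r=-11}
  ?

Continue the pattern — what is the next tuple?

{p=56, q=22, r=-17}

P goes 11, 16, 23, 32, 43 → 56 (differences are 5, 7, 9, … (increasing by 2 each time)).
Q — alternating steps +4, +6, +4, +6, …: -2, 2, 8, 12, 18 → 22.
R goes 13, 7, 1, -5, -11 → -17 (−6 each step).
Combining the parts gives {p=56, q=22, r=-17}.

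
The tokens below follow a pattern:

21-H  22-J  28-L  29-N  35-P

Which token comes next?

First component: alternating steps +1, +6, +1, +6, …; 21, 22, 28, 29, 35 → 36.
For the letter, letters move forward 2 places in the alphabet: H, J, L, N, P → R.
Putting it together: 36-R.

36-R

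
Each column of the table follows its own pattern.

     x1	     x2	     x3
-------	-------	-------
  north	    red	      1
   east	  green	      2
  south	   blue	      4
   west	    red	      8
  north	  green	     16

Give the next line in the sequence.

east  blue  32

Column x1: north, east, south, west, north → east (repeats north → east → south → west).
Column x2 goes red, green, blue, red, green → blue (repeats red → green → blue).
Column x3 goes 1, 2, 4, 8, 16 → 32 (×2 each step).
So the next line is east  blue  32.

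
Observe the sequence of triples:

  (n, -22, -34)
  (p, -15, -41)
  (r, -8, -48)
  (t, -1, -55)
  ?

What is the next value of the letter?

Letter — letters move forward 2 places in the alphabet: n, p, r, t → v.
Second part goes -22, -15, -8, -1 → 6 (+7 each step).
Third part goes -34, -41, -48, -55 → -62 (−7 each step).

v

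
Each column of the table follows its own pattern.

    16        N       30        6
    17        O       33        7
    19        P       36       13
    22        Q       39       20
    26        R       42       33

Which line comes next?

31  S  45  53

First component — differences are 1, 2, 3, … (increasing by 1 each time): 16, 17, 19, 22, 26 → 31.
Letter: letters move forward 1 place in the alphabet; N, O, P, Q, R → S.
Third component: +3 each step, so 30, 33, 36, 39, 42 → 45.
Fourth component goes 6, 7, 13, 20, 33 → 53 (each term is the sum of the two before it).
Putting it together: 31  S  45  53.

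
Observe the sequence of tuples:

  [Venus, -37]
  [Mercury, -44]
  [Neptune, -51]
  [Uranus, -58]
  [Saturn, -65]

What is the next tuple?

[Jupiter, -72]

Planet goes Venus, Mercury, Neptune, Uranus, Saturn → Jupiter (runs backward through the planets Mercury→Neptune).
Second value: −7 each step, so -37, -44, -51, -58, -65 → -72.
Putting it together: [Jupiter, -72].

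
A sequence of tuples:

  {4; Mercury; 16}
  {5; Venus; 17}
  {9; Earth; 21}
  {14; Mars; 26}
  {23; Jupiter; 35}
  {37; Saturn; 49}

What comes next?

{60; Uranus; 72}

For the first component, each term is the sum of the two before it: 4, 5, 9, 14, 23, 37 → 60.
Planet: Mercury, Venus, Earth, Mars, Jupiter, Saturn → Uranus (runs through the planets Mercury→Neptune).
Third component — always 12 more than the first component: 16, 17, 21, 26, 35, 49 → 72.
Putting it together: {60; Uranus; 72}.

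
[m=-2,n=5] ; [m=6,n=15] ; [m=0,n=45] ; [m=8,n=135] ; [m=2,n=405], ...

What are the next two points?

[m=10,n=1215], [m=4,n=3645]

M: -2, 6, 0, 8, 2 → 10 → 4 (alternating steps +8, −6, +8, −6, …).
N: 5, 15, 45, 135, 405 → 1215 → 3645 (×3 each step).
Putting the parts together: [m=10,n=1215] and then [m=4,n=3645].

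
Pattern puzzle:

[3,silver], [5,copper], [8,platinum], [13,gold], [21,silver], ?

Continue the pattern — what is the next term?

First component: each term is the sum of the two before it, so 3, 5, 8, 13, 21 → 34.
Metal goes silver, copper, platinum, gold, silver → copper (repeats silver → copper → platinum → gold).
So the next term is [34,copper].

[34,copper]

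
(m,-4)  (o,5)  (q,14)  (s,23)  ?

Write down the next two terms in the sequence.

Letter: letters move forward 2 places in the alphabet; m, o, q, s → u → w.
Second entry: -4, 5, 14, 23 → 32 → 41 (+9 each step).
So the next two terms are (u,32) and (w,41).

(u,32), (w,41)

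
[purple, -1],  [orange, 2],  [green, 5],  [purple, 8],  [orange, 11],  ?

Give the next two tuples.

Colour — repeats purple → orange → green: purple, orange, green, purple, orange → green → purple.
Second slot: +3 each step, so -1, 2, 5, 8, 11 → 14 → 17.
Putting the parts together: [green, 14] and then [purple, 17].

[green, 14], [purple, 17]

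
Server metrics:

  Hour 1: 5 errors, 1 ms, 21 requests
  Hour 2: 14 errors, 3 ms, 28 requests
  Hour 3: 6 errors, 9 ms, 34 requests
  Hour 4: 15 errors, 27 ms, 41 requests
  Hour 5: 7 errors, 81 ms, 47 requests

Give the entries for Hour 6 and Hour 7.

Errors: alternating steps +9, −8, +9, −8, …; 5, 14, 6, 15, 7 → 16 → 8.
Ms: 1, 3, 9, 27, 81 → 243 → 729 (×3 each step).
Requests — alternating steps +7, +6, +7, +6, …: 21, 28, 34, 41, 47 → 54 → 60.
Putting the parts together: 16 errors, 243 ms, 54 requests and then 8 errors, 729 ms, 60 requests.

16 errors, 243 ms, 54 requests; 8 errors, 729 ms, 60 requests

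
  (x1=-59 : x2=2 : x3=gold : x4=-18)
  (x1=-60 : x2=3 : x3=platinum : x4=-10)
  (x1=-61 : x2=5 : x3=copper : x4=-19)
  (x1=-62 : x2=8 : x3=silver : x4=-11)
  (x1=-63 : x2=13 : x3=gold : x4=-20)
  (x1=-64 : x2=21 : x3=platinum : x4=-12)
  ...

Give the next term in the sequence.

(x1=-65 : x2=34 : x3=copper : x4=-21)

X1 — −1 each step: -59, -60, -61, -62, -63, -64 → -65.
X2: 2, 3, 5, 8, 13, 21 → 34 (each term is the sum of the two before it).
X3: repeats gold → platinum → copper → silver, so gold, platinum, copper, silver, gold, platinum → copper.
X4: -18, -10, -19, -11, -20, -12 → -21 (alternating steps +8, −9, +8, −9, …).
So the next term is (x1=-65 : x2=34 : x3=copper : x4=-21).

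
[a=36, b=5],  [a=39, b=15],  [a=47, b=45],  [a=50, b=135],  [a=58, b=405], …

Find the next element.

A — alternating steps +3, +8, +3, +8, …: 36, 39, 47, 50, 58 → 61.
B goes 5, 15, 45, 135, 405 → 1215 (×3 each step).
So the next element is [a=61, b=1215].

[a=61, b=1215]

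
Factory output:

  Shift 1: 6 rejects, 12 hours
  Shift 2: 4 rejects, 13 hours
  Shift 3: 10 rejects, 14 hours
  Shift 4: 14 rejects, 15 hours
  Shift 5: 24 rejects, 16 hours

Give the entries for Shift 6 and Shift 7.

38 rejects, 17 hours; 62 rejects, 18 hours

Rejects — each term is the sum of the two before it: 6, 4, 10, 14, 24 → 38 → 62.
For the hours, +1 each step: 12, 13, 14, 15, 16 → 17 → 18.
Putting the parts together: 38 rejects, 17 hours and then 62 rejects, 18 hours.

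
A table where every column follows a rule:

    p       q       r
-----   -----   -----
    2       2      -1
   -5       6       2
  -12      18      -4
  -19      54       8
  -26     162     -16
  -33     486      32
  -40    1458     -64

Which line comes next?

-47  4374  128

Column p — −7 each step: 2, -5, -12, -19, -26, -33, -40 → -47.
Column q: ×3 each step, so 2, 6, 18, 54, 162, 486, 1458 → 4374.
For the column r, ×(-2) each step: -1, 2, -4, 8, -16, 32, -64 → 128.
Combining the parts gives -47  4374  128.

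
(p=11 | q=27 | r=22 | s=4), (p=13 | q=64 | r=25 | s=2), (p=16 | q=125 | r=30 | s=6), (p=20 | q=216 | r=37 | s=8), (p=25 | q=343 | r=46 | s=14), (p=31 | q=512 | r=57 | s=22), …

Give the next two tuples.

(p=38 | q=729 | r=70 | s=36), (p=46 | q=1000 | r=85 | s=58)

P: differences are 2, 3, 4, … (increasing by 1 each time), so 11, 13, 16, 20, 25, 31 → 38 → 46.
Q: 27, 64, 125, 216, 343, 512 → 729 → 1000 (perfect cubes: 3³, 4³, 5³, …).
R: differences are 3, 5, 7, … (increasing by 2 each time), so 22, 25, 30, 37, 46, 57 → 70 → 85.
S: 4, 2, 6, 8, 14, 22 → 36 → 58 (each term is the sum of the two before it).
Putting the parts together: (p=38 | q=729 | r=70 | s=36) and then (p=46 | q=1000 | r=85 | s=58).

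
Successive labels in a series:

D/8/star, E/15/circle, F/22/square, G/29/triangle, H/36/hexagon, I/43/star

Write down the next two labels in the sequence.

J/50/circle then K/57/square

Letter goes D, E, F, G, H, I → J → K (letters move forward 1 place in the alphabet).
Second component: 8, 15, 22, 29, 36, 43 → 50 → 57 (+7 each step).
Shape goes star, circle, square, triangle, hexagon, star → circle → square (repeats star → circle → square → triangle → hexagon).
So the next two labels are J/50/circle and K/57/square.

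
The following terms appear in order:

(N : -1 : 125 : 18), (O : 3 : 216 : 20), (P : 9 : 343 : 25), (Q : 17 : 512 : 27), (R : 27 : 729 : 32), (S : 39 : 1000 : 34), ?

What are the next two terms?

Letter goes N, O, P, Q, R, S → T → U (letters move forward 1 place in the alphabet).
Second component — differences are 4, 6, 8, … (increasing by 2 each time): -1, 3, 9, 17, 27, 39 → 53 → 69.
Third component: 125, 216, 343, 512, 729, 1000 → 1331 → 1728 (perfect cubes: 5³, 6³, 7³, …).
Fourth component goes 18, 20, 25, 27, 32, 34 → 39 → 41 (alternating steps +2, +5, +2, +5, …).
Putting the parts together: (T : 53 : 1331 : 39) and then (U : 69 : 1728 : 41).

(T : 53 : 1331 : 39), (U : 69 : 1728 : 41)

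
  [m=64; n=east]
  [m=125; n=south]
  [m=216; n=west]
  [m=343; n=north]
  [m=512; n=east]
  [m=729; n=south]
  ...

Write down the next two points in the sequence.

[m=1000; n=west], [m=1331; n=north]

M goes 64, 125, 216, 343, 512, 729 → 1000 → 1331 (perfect cubes: 4³, 5³, 6³, …).
For the n, repeats east → south → west → north: east, south, west, north, east, south → west → north.
Putting the parts together: [m=1000; n=west] and then [m=1331; n=north].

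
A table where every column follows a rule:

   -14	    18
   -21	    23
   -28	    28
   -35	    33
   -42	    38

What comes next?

First component goes -14, -21, -28, -35, -42 → -49 (−7 each step).
Second component goes 18, 23, 28, 33, 38 → 43 (+5 each step).
So the next row is -49  43.

-49  43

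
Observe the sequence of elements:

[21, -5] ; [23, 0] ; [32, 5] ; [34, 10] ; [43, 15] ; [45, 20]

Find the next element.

First value: 21, 23, 32, 34, 43, 45 → 54 (alternating steps +2, +9, +2, +9, …).
For the second value, +5 each step: -5, 0, 5, 10, 15, 20 → 25.
So the next element is [54, 25].

[54, 25]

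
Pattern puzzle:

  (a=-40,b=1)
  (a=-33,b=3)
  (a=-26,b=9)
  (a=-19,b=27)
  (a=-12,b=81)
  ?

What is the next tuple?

For the a, +7 each step: -40, -33, -26, -19, -12 → -5.
B: 1, 3, 9, 27, 81 → 243 (×3 each step).
Combining the parts gives (a=-5,b=243).

(a=-5,b=243)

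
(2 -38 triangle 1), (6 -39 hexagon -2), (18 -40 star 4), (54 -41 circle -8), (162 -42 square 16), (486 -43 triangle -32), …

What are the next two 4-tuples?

First component: ×3 each step; 2, 6, 18, 54, 162, 486 → 1458 → 4374.
Second component goes -38, -39, -40, -41, -42, -43 → -44 → -45 (−1 each step).
Shape: triangle, hexagon, star, circle, square, triangle → hexagon → star (repeats triangle → hexagon → star → circle → square).
Fourth component: 1, -2, 4, -8, 16, -32 → 64 → -128 (×(-2) each step).
Putting the parts together: (1458 -44 hexagon 64) and then (4374 -45 star -128).

(1458 -44 hexagon 64), (4374 -45 star -128)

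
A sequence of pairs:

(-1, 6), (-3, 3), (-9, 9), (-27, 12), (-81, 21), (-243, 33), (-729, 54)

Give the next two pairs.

(-2187, 87), (-6561, 141)

First coordinate: -1, -3, -9, -27, -81, -243, -729 → -2187 → -6561 (×3 each step).
Second coordinate goes 6, 3, 9, 12, 21, 33, 54 → 87 → 141 (each term is the sum of the two before it).
So the next two pairs are (-2187, 87) and (-6561, 141).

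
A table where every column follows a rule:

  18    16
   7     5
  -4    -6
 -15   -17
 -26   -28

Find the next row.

-37  -39

First component — −11 each step: 18, 7, -4, -15, -26 → -37.
Second component goes 16, 5, -6, -17, -28 → -39 (always 2 less than the first component).
So the next row is -37  -39.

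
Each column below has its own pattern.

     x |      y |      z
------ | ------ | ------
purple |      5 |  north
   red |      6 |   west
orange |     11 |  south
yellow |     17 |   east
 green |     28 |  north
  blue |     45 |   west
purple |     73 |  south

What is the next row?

red  118  east

For the column x, repeats purple → red → orange → yellow → green → blue: purple, red, orange, yellow, green, blue, purple → red.
Column y: 5, 6, 11, 17, 28, 45, 73 → 118 (each term is the sum of the two before it).
Column z: repeats north → west → south → east; north, west, south, east, north, west, south → east.
So the next row is red  118  east.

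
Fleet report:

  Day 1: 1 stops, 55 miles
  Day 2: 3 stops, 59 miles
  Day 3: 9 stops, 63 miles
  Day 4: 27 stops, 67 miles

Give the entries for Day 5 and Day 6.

Stops: ×3 each step; 1, 3, 9, 27 → 81 → 243.
Miles: 55, 59, 63, 67 → 71 → 75 (+4 each step).
Putting the parts together: 81 stops, 71 miles and then 243 stops, 75 miles.

81 stops, 71 miles; 243 stops, 75 miles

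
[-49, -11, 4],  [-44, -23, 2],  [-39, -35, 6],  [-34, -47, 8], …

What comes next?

First component: +5 each step; -49, -44, -39, -34 → -29.
Second component: -11, -23, -35, -47 → -59 (−12 each step).
Third component: each term is the sum of the two before it; 4, 2, 6, 8 → 14.
Putting it together: [-29, -59, 14].

[-29, -59, 14]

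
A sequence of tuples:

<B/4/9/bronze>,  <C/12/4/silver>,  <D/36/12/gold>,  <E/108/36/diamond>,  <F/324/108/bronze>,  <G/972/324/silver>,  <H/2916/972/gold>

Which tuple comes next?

<I/8748/2916/diamond>

Letter — letters move forward 1 place in the alphabet: B, C, D, E, F, G, H → I.
Second value — ×3 each step: 4, 12, 36, 108, 324, 972, 2916 → 8748.
Third value — always the previous value of the second value: 9, 4, 12, 36, 108, 324, 972 → 2916.
Rank: repeats bronze → silver → gold → diamond, so bronze, silver, gold, diamond, bronze, silver, gold → diamond.
Putting it together: <I/8748/2916/diamond>.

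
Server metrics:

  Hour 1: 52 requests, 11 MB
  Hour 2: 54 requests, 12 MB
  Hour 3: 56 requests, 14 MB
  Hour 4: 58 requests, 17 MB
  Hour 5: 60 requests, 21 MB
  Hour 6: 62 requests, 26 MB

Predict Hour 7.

For the requests, +2 each step: 52, 54, 56, 58, 60, 62 → 64.
For the MB, differences are 1, 2, 3, … (increasing by 1 each time): 11, 12, 14, 17, 21, 26 → 32.
So the next row is 64 requests, 32 MB.

64 requests, 32 MB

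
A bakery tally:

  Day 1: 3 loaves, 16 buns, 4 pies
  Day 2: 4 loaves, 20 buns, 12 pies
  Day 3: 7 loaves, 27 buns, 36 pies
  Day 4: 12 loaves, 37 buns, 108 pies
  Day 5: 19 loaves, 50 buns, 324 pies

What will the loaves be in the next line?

28

Loaves: 3, 4, 7, 12, 19 → 28 (differences are 1, 3, 5, … (increasing by 2 each time)).
For the buns, differences are 4, 7, 10, … (increasing by 3 each time): 16, 20, 27, 37, 50 → 66.
Pies: 4, 12, 36, 108, 324 → 972 (×3 each step).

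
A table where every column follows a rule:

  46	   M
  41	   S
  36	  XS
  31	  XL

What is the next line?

First component goes 46, 41, 36, 31 → 26 (−5 each step).
Size: runs backward through clothing sizes XS→XL, so M, S, XS, XL → L.
Combining the parts gives 26  L.

26  L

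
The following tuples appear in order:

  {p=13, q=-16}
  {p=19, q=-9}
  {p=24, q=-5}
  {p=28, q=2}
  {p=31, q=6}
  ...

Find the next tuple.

{p=33, q=13}

P: differences are 6, 5, 4, … (decreasing by 1 each time), so 13, 19, 24, 28, 31 → 33.
Q goes -16, -9, -5, 2, 6 → 13 (alternating steps +7, +4, +7, +4, …).
Putting it together: {p=33, q=13}.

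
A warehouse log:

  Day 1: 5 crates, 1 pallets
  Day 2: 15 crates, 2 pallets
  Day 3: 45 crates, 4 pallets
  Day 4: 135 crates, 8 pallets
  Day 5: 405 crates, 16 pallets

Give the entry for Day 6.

1215 crates, 32 pallets

Crates: ×3 each step, so 5, 15, 45, 135, 405 → 1215.
For the pallets, ×2 each step: 1, 2, 4, 8, 16 → 32.
Putting it together: 1215 crates, 32 pallets.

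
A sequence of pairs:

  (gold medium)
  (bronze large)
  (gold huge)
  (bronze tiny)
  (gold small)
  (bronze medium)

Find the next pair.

(gold large)

Rank: alternates gold ↔ bronze; gold, bronze, gold, bronze, gold, bronze → gold.
Size — repeats medium → large → huge → tiny → small: medium, large, huge, tiny, small, medium → large.
Combining the parts gives (gold large).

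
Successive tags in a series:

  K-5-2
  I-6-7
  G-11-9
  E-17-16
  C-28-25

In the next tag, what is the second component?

For the second component, each term is the sum of the two before it: 5, 6, 11, 17, 28 → 45.

45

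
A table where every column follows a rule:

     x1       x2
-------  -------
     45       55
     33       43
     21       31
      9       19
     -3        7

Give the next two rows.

Column x1: 45, 33, 21, 9, -3 → -15 → -27 (−12 each step).
Column x2: 55, 43, 31, 19, 7 → -5 → -17 (always 10 more than the column x1).
So the next two rows are -15  -5 and -27  -17.

-15  -5; -27  -17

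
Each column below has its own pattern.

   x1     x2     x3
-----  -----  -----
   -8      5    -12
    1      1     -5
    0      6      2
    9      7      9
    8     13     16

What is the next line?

Column x1: alternating steps +9, −1, +9, −1, …; -8, 1, 0, 9, 8 → 17.
Column x2: each term is the sum of the two before it; 5, 1, 6, 7, 13 → 20.
Column x3: -12, -5, 2, 9, 16 → 23 (+7 each step).
So the next line is 17  20  23.

17  20  23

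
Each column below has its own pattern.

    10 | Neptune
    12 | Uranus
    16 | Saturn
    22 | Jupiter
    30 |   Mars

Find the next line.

First component: differences are 2, 4, 6, … (increasing by 2 each time), so 10, 12, 16, 22, 30 → 40.
Planet: runs backward through the planets Mercury→Neptune, so Neptune, Uranus, Saturn, Jupiter, Mars → Earth.
Putting it together: 40  Earth.

40  Earth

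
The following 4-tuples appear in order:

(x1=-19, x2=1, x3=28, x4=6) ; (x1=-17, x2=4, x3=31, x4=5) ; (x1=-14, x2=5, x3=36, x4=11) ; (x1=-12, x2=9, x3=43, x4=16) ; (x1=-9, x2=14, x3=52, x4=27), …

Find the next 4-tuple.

(x1=-7, x2=23, x3=63, x4=43)

X1 goes -19, -17, -14, -12, -9 → -7 (alternating steps +2, +3, +2, +3, …).
X2 goes 1, 4, 5, 9, 14 → 23 (each term is the sum of the two before it).
X3 goes 28, 31, 36, 43, 52 → 63 (differences are 3, 5, 7, … (increasing by 2 each time)).
X4: 6, 5, 11, 16, 27 → 43 (each term is the sum of the two before it).
So the next 4-tuple is (x1=-7, x2=23, x3=63, x4=43).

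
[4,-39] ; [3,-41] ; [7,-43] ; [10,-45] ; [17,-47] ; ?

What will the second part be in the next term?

-49

For the second part, −2 each step: -39, -41, -43, -45, -47 → -49.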